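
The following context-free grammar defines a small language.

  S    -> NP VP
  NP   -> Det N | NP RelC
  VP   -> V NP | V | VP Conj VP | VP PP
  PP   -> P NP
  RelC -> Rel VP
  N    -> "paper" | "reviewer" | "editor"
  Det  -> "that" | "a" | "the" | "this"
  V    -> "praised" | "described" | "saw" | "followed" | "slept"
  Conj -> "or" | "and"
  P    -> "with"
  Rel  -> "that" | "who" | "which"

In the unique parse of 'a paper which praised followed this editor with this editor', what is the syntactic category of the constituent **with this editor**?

S
  NP
    NP
      Det: a
      N: paper
    RelC
      Rel: which
      VP
        V: praised
  VP
    VP
      V: followed
      NP
        Det: this
        N: editor
    PP
      P: with
      NP
        Det: this
        N: editor
The span 'with this editor' is the PP node built by PP → P NP.

PP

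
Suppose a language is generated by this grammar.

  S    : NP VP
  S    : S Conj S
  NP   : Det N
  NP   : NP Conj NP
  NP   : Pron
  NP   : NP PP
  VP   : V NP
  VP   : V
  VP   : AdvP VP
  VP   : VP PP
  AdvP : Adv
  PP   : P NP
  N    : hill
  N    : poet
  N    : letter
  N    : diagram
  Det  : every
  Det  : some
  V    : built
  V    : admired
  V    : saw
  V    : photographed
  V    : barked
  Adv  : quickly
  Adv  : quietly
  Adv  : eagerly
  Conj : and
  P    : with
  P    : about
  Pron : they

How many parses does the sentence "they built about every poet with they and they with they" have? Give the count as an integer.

Two of the 10 distinct bracketings:
[S [NP [Pron they]] [VP [VP [V built]] [PP [P about] [NP [NP [NP [Det every] [N poet]] [PP [P with] [NP [Pron they]]]] [Conj and] [NP [NP [Pron they]] [PP [P with] [NP [Pron they]]]]]]]]
[S [NP [Pron they]] [VP [VP [V built]] [PP [P about] [NP [NP [Det every] [N poet]] [PP [P with] [NP [NP [Pron they]] [Conj and] [NP [NP [Pron they]] [PP [P with] [NP [Pron they]]]]]]]]]]
The trees differ in how a recursive rule is bracketed over the same span.

10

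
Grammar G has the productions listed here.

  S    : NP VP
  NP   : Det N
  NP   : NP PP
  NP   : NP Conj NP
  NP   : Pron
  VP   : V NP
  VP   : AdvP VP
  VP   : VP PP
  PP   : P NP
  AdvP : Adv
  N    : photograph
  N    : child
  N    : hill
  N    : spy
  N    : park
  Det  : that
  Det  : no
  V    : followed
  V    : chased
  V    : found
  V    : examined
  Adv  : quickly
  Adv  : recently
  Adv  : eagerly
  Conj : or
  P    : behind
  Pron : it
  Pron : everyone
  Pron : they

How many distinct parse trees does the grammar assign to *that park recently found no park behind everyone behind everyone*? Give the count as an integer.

9

Two of the 9 distinct bracketings:
[S [NP [Det that] [N park]] [VP [AdvP [Adv recently]] [VP [V found] [NP [NP [Det no] [N park]] [PP [P behind] [NP [NP [Pron everyone]] [PP [P behind] [NP [Pron everyone]]]]]]]]]
[S [NP [Det that] [N park]] [VP [AdvP [Adv recently]] [VP [V found] [NP [NP [NP [Det no] [N park]] [PP [P behind] [NP [Pron everyone]]]] [PP [P behind] [NP [Pron everyone]]]]]]]
The trees differ in how a recursive rule is bracketed over the same span.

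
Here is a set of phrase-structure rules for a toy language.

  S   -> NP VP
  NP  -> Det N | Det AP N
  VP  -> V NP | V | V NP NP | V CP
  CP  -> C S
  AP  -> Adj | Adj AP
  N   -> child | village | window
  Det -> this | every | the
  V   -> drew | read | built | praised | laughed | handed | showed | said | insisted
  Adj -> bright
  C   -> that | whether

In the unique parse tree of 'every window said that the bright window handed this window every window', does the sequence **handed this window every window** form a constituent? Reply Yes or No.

Yes

[S [NP [Det every] [N window]] [VP [V said] [CP [C that] [S [NP [Det the] [AP [Adj bright]] [N window]] [VP [V handed] [NP [Det this] [N window]] [NP [Det every] [N window]]]]]]]
The words 'handed this window every window' are exhaustively dominated by a single VP node (built by VP → V NP NP), so they form a constituent.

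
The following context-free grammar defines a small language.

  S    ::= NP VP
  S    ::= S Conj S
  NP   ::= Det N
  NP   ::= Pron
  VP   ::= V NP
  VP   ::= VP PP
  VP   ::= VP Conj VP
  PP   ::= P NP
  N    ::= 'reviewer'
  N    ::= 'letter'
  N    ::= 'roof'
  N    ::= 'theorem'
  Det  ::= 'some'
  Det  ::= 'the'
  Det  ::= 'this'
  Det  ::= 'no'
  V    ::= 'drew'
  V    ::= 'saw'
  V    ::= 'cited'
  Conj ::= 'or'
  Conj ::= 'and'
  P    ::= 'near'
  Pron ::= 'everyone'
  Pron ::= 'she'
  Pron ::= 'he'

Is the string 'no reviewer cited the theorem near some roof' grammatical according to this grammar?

Grammatical

[S [NP [Det no] [N reviewer]] [VP [VP [V cited] [NP [Det the] [N theorem]]] [PP [P near] [NP [Det some] [N roof]]]]]
Each bracket corresponds to one application of a listed rule, so the string is derivable from S.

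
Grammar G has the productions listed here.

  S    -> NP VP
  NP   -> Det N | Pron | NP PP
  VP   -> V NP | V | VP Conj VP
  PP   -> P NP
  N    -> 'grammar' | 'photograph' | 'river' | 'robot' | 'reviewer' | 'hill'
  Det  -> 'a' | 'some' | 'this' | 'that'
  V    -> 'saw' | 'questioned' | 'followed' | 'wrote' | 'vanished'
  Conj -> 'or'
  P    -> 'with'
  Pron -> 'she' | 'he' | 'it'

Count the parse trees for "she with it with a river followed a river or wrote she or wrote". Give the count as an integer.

Two of the 4 distinct bracketings:
[S [NP [NP [Pron she]] [PP [P with] [NP [NP [Pron it]] [PP [P with] [NP [Det a] [N river]]]]]] [VP [VP [V followed] [NP [Det a] [N river]]] [Conj or] [VP [VP [V wrote] [NP [Pron she]]] [Conj or] [VP [V wrote]]]]]
[S [NP [NP [Pron she]] [PP [P with] [NP [NP [Pron it]] [PP [P with] [NP [Det a] [N river]]]]]] [VP [VP [VP [V followed] [NP [Det a] [N river]]] [Conj or] [VP [V wrote] [NP [Pron she]]]] [Conj or] [VP [V wrote]]]]
The trees differ in how a recursive rule is bracketed over the same span.

4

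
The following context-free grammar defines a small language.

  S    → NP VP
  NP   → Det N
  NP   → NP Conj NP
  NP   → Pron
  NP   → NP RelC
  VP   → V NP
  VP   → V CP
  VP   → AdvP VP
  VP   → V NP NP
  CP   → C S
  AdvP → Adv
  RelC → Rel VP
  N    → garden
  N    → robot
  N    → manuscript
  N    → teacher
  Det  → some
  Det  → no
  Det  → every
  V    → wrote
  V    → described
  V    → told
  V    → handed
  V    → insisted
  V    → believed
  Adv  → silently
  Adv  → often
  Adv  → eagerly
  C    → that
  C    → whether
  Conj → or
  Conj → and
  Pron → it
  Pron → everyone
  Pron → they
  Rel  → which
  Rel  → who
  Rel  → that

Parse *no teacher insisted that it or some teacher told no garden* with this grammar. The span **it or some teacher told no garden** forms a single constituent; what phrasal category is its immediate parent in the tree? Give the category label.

CP

S
  NP
    Det: no
    N: teacher
  VP
    V: insisted
    CP
      C: that
      S
        NP
          NP
            Pron: it
          Conj: or
          NP
            Det: some
            N: teacher
        VP
          V: told
          NP
            Det: no
            N: garden
The span 'it or some teacher told no garden' is the S node built by S → NP VP.
Its mother is the CP built by CP → C S.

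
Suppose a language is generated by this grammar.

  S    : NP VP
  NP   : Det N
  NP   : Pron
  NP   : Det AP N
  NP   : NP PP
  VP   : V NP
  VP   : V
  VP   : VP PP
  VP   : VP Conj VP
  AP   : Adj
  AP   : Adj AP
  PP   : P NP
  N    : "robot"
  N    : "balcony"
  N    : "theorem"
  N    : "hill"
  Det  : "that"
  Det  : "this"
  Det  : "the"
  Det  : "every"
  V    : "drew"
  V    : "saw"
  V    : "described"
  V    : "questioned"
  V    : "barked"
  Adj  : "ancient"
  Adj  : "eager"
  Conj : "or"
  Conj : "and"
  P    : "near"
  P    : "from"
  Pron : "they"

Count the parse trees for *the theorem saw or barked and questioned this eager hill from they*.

Two of the 7 distinct bracketings:
[S [NP [Det the] [N theorem]] [VP [VP [VP [V saw]] [Conj or] [VP [VP [V barked]] [Conj and] [VP [V questioned] [NP [Det this] [AP [Adj eager]] [N hill]]]]] [PP [P from] [NP [Pron they]]]]]
[S [NP [Det the] [N theorem]] [VP [VP [VP [VP [V saw]] [Conj or] [VP [V barked]]] [Conj and] [VP [V questioned] [NP [Det this] [AP [Adj eager]] [N hill]]]] [PP [P from] [NP [Pron they]]]]]
The trees differ in how a recursive rule is bracketed over the same span.

7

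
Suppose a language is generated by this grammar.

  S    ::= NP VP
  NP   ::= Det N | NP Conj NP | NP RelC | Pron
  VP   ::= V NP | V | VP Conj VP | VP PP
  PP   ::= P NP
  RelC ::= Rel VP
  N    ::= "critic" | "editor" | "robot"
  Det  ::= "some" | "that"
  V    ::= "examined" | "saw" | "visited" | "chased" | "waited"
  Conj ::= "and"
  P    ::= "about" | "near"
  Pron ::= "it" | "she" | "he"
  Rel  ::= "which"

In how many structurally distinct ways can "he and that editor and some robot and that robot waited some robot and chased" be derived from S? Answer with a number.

Two of the 5 distinct bracketings:
[S [NP [NP [Pron he]] [Conj and] [NP [NP [Det that] [N editor]] [Conj and] [NP [NP [Det some] [N robot]] [Conj and] [NP [Det that] [N robot]]]]] [VP [VP [V waited] [NP [Det some] [N robot]]] [Conj and] [VP [V chased]]]]
[S [NP [NP [Pron he]] [Conj and] [NP [NP [NP [Det that] [N editor]] [Conj and] [NP [Det some] [N robot]]] [Conj and] [NP [Det that] [N robot]]]] [VP [VP [V waited] [NP [Det some] [N robot]]] [Conj and] [VP [V chased]]]]
The trees differ in how a recursive rule is bracketed over the same span.

5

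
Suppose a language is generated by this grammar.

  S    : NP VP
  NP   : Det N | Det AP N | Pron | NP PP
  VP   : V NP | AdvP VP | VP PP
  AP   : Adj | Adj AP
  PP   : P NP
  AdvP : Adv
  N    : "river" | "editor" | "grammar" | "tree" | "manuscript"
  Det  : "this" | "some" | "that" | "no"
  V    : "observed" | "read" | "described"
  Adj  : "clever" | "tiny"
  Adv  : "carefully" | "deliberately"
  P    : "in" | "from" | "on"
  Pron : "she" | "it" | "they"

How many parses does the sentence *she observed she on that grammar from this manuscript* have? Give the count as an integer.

Two of the 5 distinct bracketings:
[S [NP [Pron she]] [VP [V observed] [NP [NP [Pron she]] [PP [P on] [NP [NP [Det that] [N grammar]] [PP [P from] [NP [Det this] [N manuscript]]]]]]]]
[S [NP [Pron she]] [VP [V observed] [NP [NP [NP [Pron she]] [PP [P on] [NP [Det that] [N grammar]]]] [PP [P from] [NP [Det this] [N manuscript]]]]]]
The trees differ in how a recursive rule is bracketed over the same span.

5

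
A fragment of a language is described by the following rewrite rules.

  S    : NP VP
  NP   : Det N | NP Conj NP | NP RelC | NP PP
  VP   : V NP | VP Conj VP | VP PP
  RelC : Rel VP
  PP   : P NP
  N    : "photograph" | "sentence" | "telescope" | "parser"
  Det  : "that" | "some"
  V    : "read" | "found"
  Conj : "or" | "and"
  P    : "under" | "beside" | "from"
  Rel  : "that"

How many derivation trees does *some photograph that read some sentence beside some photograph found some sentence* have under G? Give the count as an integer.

Two of the 3 distinct bracketings:
[S [NP [NP [Det some] [N photograph]] [RelC [Rel that] [VP [V read] [NP [NP [Det some] [N sentence]] [PP [P beside] [NP [Det some] [N photograph]]]]]]] [VP [V found] [NP [Det some] [N sentence]]]]
[S [NP [NP [Det some] [N photograph]] [RelC [Rel that] [VP [VP [V read] [NP [Det some] [N sentence]]] [PP [P beside] [NP [Det some] [N photograph]]]]]] [VP [V found] [NP [Det some] [N sentence]]]]
The difference turns on whether NP → NP PP is used at the relevant span, versus an alternative expansion of NP.

3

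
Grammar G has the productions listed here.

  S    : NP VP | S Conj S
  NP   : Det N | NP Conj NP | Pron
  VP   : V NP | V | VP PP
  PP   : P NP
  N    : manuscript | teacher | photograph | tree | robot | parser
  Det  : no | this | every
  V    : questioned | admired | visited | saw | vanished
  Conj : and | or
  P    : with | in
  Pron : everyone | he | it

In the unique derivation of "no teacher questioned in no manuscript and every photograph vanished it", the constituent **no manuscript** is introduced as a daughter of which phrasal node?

PP

S
  S
    NP
      Det: no
      N: teacher
    VP
      VP
        V: questioned
      PP
        P: in
        NP
          Det: no
          N: manuscript
  Conj: and
  S
    NP
      Det: every
      N: photograph
    VP
      V: vanished
      NP
        Pron: it
The span 'no manuscript' is the NP node built by NP → Det N.
Its mother is the PP built by PP → P NP.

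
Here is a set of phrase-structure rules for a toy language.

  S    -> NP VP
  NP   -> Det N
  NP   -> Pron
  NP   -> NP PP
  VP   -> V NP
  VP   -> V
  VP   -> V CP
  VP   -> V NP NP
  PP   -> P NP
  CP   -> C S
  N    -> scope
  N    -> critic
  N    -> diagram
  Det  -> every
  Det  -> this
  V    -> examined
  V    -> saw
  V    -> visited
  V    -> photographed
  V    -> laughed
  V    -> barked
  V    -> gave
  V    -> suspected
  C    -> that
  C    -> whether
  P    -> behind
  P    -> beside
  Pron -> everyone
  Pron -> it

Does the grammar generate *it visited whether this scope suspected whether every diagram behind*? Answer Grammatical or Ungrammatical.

Ungrammatical

For S → NP VP, the only prefix that parses as NP is 'it', but the remainder 'visited whether this scope suspected whether every diagram behind' is not a VP under these rules.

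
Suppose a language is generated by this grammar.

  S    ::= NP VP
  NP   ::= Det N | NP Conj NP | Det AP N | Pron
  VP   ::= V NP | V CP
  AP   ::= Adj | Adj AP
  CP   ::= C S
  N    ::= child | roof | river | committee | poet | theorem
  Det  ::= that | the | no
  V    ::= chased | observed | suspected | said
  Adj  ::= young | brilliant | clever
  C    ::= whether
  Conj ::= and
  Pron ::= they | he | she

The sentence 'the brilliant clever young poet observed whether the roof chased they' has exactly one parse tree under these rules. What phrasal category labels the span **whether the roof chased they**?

CP

S
  NP
    Det: the
    AP
      Adj: brilliant
      AP
        Adj: clever
        AP
          Adj: young
    N: poet
  VP
    V: observed
    CP
      C: whether
      S
        NP
          Det: the
          N: roof
        VP
          V: chased
          NP
            Pron: they
The span 'whether the roof chased they' is the CP node built by CP → C S.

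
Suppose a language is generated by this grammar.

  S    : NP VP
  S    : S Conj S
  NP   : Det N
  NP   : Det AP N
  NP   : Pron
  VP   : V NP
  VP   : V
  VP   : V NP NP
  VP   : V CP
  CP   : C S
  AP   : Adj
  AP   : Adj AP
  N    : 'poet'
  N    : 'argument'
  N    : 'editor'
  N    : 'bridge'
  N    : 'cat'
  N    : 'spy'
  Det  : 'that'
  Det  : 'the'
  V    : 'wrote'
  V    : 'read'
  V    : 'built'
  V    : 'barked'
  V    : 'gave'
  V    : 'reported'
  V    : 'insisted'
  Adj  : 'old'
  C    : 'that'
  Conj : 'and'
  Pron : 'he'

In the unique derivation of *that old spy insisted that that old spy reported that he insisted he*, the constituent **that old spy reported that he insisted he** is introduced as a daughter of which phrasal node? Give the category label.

[S [NP [Det that] [AP [Adj old]] [N spy]] [VP [V insisted] [CP [C that] [S [NP [Det that] [AP [Adj old]] [N spy]] [VP [V reported] [CP [C that] [S [NP [Pron he]] [VP [V insisted] [NP [Pron he]]]]]]]]]]
The span 'that old spy reported that he insisted he' is the S node built by S → NP VP.
Its mother is the CP built by CP → C S.

CP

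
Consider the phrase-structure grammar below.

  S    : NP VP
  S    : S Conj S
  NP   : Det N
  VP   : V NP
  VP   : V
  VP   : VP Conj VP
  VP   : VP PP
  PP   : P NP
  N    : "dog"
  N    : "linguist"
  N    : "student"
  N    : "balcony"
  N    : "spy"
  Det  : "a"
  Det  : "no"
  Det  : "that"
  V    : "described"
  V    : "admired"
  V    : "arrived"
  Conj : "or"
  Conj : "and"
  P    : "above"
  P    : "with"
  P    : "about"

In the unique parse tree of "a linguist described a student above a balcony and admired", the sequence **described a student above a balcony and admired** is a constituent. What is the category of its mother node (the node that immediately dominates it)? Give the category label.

S

[S [NP [Det a] [N linguist]] [VP [VP [VP [V described] [NP [Det a] [N student]]] [PP [P above] [NP [Det a] [N balcony]]]] [Conj and] [VP [V admired]]]]
The span 'described a student above a balcony and admired' is the VP node built by VP → VP Conj VP.
Its mother is the S built by S → NP VP.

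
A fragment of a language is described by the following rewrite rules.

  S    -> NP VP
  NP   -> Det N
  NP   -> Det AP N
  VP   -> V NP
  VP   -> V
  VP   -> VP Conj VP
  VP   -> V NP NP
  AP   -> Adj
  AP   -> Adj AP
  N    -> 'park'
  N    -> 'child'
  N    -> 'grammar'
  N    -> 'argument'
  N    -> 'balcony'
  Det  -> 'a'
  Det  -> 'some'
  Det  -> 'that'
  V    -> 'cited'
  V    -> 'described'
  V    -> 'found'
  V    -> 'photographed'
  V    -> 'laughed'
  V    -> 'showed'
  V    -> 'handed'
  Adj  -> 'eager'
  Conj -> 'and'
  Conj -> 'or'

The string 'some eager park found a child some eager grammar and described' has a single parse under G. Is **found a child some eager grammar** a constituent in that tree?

[S [NP [Det some] [AP [Adj eager]] [N park]] [VP [VP [V found] [NP [Det a] [N child]] [NP [Det some] [AP [Adj eager]] [N grammar]]] [Conj and] [VP [V described]]]]
The words 'found a child some eager grammar' are exhaustively dominated by a single VP node (built by VP → V NP NP), so they form a constituent.

Yes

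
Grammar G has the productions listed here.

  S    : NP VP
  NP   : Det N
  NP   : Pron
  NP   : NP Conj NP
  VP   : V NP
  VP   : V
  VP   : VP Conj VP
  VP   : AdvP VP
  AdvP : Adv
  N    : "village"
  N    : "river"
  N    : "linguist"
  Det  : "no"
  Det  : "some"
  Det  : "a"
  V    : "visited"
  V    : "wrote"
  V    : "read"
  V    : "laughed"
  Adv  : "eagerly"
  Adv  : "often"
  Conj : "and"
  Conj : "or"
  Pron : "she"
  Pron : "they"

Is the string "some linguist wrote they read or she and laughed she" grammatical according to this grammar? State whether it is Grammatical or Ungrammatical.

Ungrammatical

For S → NP VP, the only prefix that parses as NP is 'some linguist', but the remainder 'wrote they read or she and laughed she' is not a VP under these rules.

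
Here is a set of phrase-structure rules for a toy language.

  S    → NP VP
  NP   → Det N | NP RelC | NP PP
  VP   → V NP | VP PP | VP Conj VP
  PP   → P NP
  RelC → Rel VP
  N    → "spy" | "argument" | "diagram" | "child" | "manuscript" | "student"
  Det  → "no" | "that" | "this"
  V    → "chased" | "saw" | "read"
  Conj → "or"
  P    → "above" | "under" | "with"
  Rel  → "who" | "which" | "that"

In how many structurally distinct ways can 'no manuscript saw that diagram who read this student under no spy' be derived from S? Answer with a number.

Two of the 4 distinct bracketings:
[S [NP [Det no] [N manuscript]] [VP [V saw] [NP [NP [Det that] [N diagram]] [RelC [Rel who] [VP [V read] [NP [NP [Det this] [N student]] [PP [P under] [NP [Det no] [N spy]]]]]]]]]
[S [NP [Det no] [N manuscript]] [VP [V saw] [NP [NP [Det that] [N diagram]] [RelC [Rel who] [VP [VP [V read] [NP [Det this] [N student]]] [PP [P under] [NP [Det no] [N spy]]]]]]]]
The difference turns on whether NP → NP PP is used at the relevant span, versus an alternative expansion of NP.

4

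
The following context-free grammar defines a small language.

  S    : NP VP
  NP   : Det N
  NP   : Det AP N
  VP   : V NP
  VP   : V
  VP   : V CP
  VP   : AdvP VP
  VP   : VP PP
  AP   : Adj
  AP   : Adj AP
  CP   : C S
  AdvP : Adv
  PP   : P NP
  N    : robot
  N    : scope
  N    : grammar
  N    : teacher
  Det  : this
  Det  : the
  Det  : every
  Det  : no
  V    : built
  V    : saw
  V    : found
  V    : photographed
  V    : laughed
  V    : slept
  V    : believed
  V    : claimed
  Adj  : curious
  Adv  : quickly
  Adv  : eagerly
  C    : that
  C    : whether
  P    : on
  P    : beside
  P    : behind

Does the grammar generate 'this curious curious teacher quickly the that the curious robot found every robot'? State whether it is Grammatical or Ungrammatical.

Ungrammatical

An Adv word can never sit immediately before a Det word in any string this grammar generates, so the substring 'quickly the' rules out a derivation.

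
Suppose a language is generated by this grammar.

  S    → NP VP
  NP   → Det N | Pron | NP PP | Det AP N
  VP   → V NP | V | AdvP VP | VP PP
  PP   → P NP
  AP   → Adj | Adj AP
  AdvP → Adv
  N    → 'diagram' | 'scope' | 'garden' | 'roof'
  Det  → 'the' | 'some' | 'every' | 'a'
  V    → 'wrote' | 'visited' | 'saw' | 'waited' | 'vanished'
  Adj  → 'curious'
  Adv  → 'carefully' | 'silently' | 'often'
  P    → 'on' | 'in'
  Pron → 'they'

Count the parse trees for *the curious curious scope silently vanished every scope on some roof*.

3

Two of the 3 distinct bracketings:
[S [NP [Det the] [AP [Adj curious] [AP [Adj curious]]] [N scope]] [VP [AdvP [Adv silently]] [VP [V vanished] [NP [NP [Det every] [N scope]] [PP [P on] [NP [Det some] [N roof]]]]]]]
[S [NP [Det the] [AP [Adj curious] [AP [Adj curious]]] [N scope]] [VP [AdvP [Adv silently]] [VP [VP [V vanished] [NP [Det every] [N scope]]] [PP [P on] [NP [Det some] [N roof]]]]]]
The difference turns on whether NP → NP PP is used at the relevant span, versus an alternative expansion of NP.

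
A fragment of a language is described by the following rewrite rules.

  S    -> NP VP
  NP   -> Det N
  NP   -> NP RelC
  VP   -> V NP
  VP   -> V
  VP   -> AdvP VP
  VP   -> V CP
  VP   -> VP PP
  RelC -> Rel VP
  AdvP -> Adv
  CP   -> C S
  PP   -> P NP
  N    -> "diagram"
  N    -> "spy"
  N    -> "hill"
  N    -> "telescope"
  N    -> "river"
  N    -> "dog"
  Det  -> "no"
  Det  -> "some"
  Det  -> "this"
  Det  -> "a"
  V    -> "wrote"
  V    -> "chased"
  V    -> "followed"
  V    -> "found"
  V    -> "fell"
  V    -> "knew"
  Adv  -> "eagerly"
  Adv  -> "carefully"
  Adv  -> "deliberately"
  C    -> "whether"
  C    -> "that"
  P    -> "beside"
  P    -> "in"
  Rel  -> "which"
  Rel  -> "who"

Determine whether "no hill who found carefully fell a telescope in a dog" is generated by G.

Grammatical

[S [NP [NP [Det no] [N hill]] [RelC [Rel who] [VP [V found]]]] [VP [AdvP [Adv carefully]] [VP [VP [V fell] [NP [Det a] [N telescope]]] [PP [P in] [NP [Det a] [N dog]]]]]]
The bracketing above is licensed at every node by one of the given productions, with S at the root.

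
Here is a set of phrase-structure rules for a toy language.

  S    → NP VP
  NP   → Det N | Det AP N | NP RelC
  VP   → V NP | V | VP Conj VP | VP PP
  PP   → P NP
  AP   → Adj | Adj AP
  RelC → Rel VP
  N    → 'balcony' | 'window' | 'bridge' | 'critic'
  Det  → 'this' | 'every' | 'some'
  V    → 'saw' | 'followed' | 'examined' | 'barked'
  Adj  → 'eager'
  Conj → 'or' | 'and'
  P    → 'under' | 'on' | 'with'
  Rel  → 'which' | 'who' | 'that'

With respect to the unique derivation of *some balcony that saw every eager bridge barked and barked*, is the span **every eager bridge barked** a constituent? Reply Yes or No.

No

[S [NP [NP [Det some] [N balcony]] [RelC [Rel that] [VP [V saw] [NP [Det every] [AP [Adj eager]] [N bridge]]]]] [VP [VP [V barked]] [Conj and] [VP [V barked]]]]
The smallest constituent containing 'every eager bridge barked' is the S spanning 'some balcony that saw every eager bridge barked and barked'; no single node in the tree dominates exactly the given words.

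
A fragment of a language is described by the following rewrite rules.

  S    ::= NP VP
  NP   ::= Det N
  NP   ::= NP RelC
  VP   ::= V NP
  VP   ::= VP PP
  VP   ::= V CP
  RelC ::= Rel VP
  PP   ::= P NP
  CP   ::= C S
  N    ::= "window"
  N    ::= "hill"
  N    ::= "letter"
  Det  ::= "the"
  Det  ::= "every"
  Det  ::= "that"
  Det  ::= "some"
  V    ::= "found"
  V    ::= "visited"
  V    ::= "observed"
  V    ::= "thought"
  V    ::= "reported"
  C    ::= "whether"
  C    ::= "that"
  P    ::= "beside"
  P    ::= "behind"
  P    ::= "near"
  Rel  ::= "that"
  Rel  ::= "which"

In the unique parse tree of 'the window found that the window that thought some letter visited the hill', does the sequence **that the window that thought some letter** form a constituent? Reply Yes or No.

No

[S [NP [Det the] [N window]] [VP [V found] [CP [C that] [S [NP [NP [Det the] [N window]] [RelC [Rel that] [VP [V thought] [NP [Det some] [N letter]]]]] [VP [V visited] [NP [Det the] [N hill]]]]]]]
The smallest constituent containing 'that the window that thought some letter' is the CP spanning 'that the window that thought some letter visited the hill'; no single node in the tree dominates exactly the given words.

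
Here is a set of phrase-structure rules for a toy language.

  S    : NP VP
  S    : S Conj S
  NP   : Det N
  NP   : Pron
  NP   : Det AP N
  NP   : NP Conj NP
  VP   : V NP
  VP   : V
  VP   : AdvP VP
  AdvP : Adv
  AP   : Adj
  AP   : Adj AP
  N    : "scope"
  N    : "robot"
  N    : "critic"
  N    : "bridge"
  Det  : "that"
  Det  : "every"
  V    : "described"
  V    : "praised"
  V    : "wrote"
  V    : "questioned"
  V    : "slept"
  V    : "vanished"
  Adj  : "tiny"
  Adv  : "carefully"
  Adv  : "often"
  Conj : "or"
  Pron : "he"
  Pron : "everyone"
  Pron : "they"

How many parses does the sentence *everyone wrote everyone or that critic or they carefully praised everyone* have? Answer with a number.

2

The two bracketings:
[S [S [NP [Pron everyone]] [VP [V wrote] [NP [Pron everyone]]]] [Conj or] [S [NP [NP [Det that] [N critic]] [Conj or] [NP [Pron they]]] [VP [AdvP [Adv carefully]] [VP [V praised] [NP [Pron everyone]]]]]]
[S [S [NP [Pron everyone]] [VP [V wrote] [NP [NP [Pron everyone]] [Conj or] [NP [Det that] [N critic]]]]] [Conj or] [S [NP [Pron they]] [VP [AdvP [Adv carefully]] [VP [V praised] [NP [Pron everyone]]]]]]
The trees differ in how a recursive rule is bracketed over the same span.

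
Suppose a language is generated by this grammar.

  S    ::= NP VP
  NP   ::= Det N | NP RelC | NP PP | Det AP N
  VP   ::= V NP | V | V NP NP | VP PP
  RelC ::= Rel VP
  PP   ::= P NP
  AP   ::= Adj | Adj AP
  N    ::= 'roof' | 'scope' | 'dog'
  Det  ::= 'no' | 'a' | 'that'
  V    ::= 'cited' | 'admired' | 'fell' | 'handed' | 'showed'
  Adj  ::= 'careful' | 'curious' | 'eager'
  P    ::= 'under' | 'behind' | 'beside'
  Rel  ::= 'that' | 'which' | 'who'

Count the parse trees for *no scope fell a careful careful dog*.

1

[S [NP [Det no] [N scope]] [VP [V fell] [NP [Det a] [AP [Adj careful] [AP [Adj careful]]] [N dog]]]]
No rule offers an alternative attachment or grouping for any span, so this is the only derivation.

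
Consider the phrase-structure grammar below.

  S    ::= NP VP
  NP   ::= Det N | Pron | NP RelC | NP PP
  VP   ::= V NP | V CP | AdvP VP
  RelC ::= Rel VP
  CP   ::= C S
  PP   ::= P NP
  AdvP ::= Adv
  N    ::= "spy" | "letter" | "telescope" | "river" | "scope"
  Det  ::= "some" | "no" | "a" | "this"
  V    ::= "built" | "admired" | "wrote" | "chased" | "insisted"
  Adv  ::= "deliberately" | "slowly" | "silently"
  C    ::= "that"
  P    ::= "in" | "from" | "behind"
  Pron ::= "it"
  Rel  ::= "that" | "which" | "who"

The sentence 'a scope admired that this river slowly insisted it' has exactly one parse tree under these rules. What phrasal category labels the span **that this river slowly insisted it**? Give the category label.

CP

S
  NP
    Det: a
    N: scope
  VP
    V: admired
    CP
      C: that
      S
        NP
          Det: this
          N: river
        VP
          AdvP
            Adv: slowly
          VP
            V: insisted
            NP
              Pron: it
The span 'that this river slowly insisted it' is the CP node built by CP → C S.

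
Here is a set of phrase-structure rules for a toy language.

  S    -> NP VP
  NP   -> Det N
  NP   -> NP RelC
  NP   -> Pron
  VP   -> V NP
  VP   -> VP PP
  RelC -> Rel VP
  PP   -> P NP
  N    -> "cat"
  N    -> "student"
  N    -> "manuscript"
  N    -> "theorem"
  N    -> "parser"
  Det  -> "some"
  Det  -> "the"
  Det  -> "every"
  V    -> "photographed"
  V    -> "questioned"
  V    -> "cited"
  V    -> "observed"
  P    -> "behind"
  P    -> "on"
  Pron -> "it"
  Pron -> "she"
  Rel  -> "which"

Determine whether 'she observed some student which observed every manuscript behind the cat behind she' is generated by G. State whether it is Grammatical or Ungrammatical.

Grammatical

[S [NP [Pron she]] [VP [V observed] [NP [NP [Det some] [N student]] [RelC [Rel which] [VP [VP [VP [V observed] [NP [Det every] [N manuscript]]] [PP [P behind] [NP [Det the] [N cat]]]] [PP [P behind] [NP [Pron she]]]]]]]]
Every word is introduced by a lexical rule and the phrasal rules combine the resulting categories into a single S.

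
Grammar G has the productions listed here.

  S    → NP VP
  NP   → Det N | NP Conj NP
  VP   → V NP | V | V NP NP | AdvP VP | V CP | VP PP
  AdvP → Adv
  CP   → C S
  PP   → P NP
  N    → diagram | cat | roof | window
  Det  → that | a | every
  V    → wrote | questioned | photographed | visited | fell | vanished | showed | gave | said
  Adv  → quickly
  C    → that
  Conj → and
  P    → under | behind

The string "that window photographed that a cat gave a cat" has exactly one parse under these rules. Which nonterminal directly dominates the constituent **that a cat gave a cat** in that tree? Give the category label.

[S [NP [Det that] [N window]] [VP [V photographed] [CP [C that] [S [NP [Det a] [N cat]] [VP [V gave] [NP [Det a] [N cat]]]]]]]
The span 'that a cat gave a cat' is the CP node built by CP → C S.
Its mother is the VP built by VP → V CP.

VP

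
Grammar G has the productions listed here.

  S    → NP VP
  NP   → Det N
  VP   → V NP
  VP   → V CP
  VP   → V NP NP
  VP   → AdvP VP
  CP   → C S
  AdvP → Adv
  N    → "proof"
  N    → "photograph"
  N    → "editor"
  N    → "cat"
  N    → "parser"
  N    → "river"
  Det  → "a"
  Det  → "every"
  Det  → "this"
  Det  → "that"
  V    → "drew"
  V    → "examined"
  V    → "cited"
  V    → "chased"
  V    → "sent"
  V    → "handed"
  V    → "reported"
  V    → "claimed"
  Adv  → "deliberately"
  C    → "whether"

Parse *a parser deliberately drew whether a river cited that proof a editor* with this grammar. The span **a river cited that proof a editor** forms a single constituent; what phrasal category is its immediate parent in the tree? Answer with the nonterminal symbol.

CP

[S [NP [Det a] [N parser]] [VP [AdvP [Adv deliberately]] [VP [V drew] [CP [C whether] [S [NP [Det a] [N river]] [VP [V cited] [NP [Det that] [N proof]] [NP [Det a] [N editor]]]]]]]]
The span 'a river cited that proof a editor' is the S node built by S → NP VP.
Its mother is the CP built by CP → C S.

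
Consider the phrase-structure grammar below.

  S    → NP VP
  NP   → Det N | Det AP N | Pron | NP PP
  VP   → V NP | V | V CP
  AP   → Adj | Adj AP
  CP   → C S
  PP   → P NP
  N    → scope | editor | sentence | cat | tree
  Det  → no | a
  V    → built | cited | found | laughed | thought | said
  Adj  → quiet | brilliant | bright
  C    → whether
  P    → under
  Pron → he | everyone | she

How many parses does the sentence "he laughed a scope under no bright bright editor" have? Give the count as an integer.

[S [NP [Pron he]] [VP [V laughed] [NP [NP [Det a] [N scope]] [PP [P under] [NP [Det no] [AP [Adj bright] [AP [Adj bright]]] [N editor]]]]]]
No rule offers an alternative attachment or grouping for any span, so this is the only derivation.

1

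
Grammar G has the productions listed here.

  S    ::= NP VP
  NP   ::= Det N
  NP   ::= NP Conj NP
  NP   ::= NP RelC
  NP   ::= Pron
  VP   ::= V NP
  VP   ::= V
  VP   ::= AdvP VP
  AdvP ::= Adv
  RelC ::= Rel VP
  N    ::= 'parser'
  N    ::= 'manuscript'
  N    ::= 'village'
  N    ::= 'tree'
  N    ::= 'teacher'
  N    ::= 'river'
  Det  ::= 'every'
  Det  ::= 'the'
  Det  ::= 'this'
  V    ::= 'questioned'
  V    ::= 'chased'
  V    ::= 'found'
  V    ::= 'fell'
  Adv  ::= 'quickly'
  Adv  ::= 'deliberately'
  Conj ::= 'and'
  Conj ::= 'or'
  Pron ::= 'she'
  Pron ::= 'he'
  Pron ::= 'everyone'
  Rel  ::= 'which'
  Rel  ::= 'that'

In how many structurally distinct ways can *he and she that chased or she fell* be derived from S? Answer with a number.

Two of the 3 distinct bracketings:
[S [NP [NP [Pron he]] [Conj and] [NP [NP [NP [Pron she]] [RelC [Rel that] [VP [V chased]]]] [Conj or] [NP [Pron she]]]] [VP [V fell]]]
[S [NP [NP [NP [Pron he]] [Conj and] [NP [NP [Pron she]] [RelC [Rel that] [VP [V chased]]]]] [Conj or] [NP [Pron she]]] [VP [V fell]]]
The trees differ in how a recursive rule is bracketed over the same span.

3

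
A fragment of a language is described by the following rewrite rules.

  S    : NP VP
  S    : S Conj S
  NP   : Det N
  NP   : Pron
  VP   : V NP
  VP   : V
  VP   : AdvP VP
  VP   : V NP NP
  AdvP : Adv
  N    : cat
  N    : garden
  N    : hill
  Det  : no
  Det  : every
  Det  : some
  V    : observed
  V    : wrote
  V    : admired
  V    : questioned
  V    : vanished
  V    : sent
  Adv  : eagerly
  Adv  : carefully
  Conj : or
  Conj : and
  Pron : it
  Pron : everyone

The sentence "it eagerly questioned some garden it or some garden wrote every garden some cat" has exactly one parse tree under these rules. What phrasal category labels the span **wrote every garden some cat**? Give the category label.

S
  S
    NP
      Pron: it
    VP
      AdvP
        Adv: eagerly
      VP
        V: questioned
        NP
          Det: some
          N: garden
        NP
          Pron: it
  Conj: or
  S
    NP
      Det: some
      N: garden
    VP
      V: wrote
      NP
        Det: every
        N: garden
      NP
        Det: some
        N: cat
The span 'wrote every garden some cat' is the VP node built by VP → V NP NP.

VP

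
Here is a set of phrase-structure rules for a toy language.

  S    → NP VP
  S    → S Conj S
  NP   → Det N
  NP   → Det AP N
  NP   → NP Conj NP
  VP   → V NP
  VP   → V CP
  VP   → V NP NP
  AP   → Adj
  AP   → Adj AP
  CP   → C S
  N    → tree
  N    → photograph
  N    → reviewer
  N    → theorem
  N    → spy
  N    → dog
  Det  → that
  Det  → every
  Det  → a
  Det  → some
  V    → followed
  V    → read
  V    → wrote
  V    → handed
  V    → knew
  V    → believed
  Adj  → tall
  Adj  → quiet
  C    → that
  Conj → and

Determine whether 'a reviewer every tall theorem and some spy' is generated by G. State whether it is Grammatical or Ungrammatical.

Ungrammatical

For S → NP VP, the only prefix that parses as NP is 'a reviewer', but the remainder 'every tall theorem and some spy' is not a VP under these rules. The alternative S rule S → S Conj S likewise has no satisfying split.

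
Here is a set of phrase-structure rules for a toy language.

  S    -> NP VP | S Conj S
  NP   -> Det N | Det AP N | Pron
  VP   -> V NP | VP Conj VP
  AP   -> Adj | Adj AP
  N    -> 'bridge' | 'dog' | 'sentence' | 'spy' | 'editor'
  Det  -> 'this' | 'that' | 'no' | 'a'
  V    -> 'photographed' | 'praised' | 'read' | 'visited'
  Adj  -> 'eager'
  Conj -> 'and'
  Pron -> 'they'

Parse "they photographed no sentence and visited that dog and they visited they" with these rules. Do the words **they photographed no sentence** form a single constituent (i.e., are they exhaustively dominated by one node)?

[S [S [NP [Pron they]] [VP [VP [V photographed] [NP [Det no] [N sentence]]] [Conj and] [VP [V visited] [NP [Det that] [N dog]]]]] [Conj and] [S [NP [Pron they]] [VP [V visited] [NP [Pron they]]]]]
The smallest constituent containing 'they photographed no sentence' is the S spanning 'they photographed no sentence and visited that dog'; no single node in the tree dominates exactly the given words.

No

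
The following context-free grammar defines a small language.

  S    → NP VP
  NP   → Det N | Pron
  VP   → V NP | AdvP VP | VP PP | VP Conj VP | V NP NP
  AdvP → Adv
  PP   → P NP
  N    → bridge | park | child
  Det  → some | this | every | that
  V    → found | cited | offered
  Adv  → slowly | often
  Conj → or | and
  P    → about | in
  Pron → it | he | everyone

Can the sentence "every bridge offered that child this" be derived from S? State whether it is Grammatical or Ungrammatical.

Ungrammatical

For S → NP VP, the only prefix that parses as NP is 'every bridge', but the remainder 'offered that child this' is not a VP under these rules.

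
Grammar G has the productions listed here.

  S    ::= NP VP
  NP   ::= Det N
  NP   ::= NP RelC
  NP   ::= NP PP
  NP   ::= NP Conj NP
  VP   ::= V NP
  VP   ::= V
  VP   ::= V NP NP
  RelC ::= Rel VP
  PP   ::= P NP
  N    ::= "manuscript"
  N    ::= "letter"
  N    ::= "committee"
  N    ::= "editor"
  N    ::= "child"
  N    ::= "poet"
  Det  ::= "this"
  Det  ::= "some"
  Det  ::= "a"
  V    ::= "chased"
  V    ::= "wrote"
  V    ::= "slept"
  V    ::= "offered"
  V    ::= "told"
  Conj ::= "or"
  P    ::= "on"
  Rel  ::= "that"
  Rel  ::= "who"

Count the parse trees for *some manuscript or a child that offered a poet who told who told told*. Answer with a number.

9

Two of the 9 distinct bracketings:
[S [NP [NP [NP [Det some] [N manuscript]] [Conj or] [NP [Det a] [N child]]] [RelC [Rel that] [VP [V offered] [NP [NP [NP [Det a] [N poet]] [RelC [Rel who] [VP [V told]]]] [RelC [Rel who] [VP [V told]]]]]]] [VP [V told]]]
[S [NP [NP [NP [NP [Det some] [N manuscript]] [Conj or] [NP [Det a] [N child]]] [RelC [Rel that] [VP [V offered] [NP [NP [Det a] [N poet]] [RelC [Rel who] [VP [V told]]]]]]] [RelC [Rel who] [VP [V told]]]] [VP [V told]]]
The trees differ in how a recursive rule is bracketed over the same span.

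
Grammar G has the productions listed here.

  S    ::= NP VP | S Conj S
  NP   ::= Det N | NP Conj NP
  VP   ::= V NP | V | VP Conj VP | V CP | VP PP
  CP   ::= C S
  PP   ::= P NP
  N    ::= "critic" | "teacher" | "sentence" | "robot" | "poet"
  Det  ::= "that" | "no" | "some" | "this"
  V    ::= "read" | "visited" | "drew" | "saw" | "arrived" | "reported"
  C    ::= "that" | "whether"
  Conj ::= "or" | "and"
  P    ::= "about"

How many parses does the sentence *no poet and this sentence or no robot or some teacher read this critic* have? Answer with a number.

Two of the 5 distinct bracketings:
[S [NP [NP [Det no] [N poet]] [Conj and] [NP [NP [Det this] [N sentence]] [Conj or] [NP [NP [Det no] [N robot]] [Conj or] [NP [Det some] [N teacher]]]]] [VP [V read] [NP [Det this] [N critic]]]]
[S [NP [NP [Det no] [N poet]] [Conj and] [NP [NP [NP [Det this] [N sentence]] [Conj or] [NP [Det no] [N robot]]] [Conj or] [NP [Det some] [N teacher]]]] [VP [V read] [NP [Det this] [N critic]]]]
The trees differ in how a recursive rule is bracketed over the same span.

5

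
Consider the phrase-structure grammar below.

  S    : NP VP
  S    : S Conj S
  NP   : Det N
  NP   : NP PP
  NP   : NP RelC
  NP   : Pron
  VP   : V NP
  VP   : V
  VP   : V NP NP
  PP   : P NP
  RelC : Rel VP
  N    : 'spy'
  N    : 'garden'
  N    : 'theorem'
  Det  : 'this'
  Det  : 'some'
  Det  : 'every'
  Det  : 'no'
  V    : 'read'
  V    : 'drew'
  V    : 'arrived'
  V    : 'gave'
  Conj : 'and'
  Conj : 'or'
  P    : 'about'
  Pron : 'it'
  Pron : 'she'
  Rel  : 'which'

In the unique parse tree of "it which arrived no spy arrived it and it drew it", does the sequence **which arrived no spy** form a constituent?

Yes

[S [S [NP [NP [Pron it]] [RelC [Rel which] [VP [V arrived] [NP [Det no] [N spy]]]]] [VP [V arrived] [NP [Pron it]]]] [Conj and] [S [NP [Pron it]] [VP [V drew] [NP [Pron it]]]]]
The words 'which arrived no spy' are exhaustively dominated by a single RelC node (built by RelC → Rel VP), so they form a constituent.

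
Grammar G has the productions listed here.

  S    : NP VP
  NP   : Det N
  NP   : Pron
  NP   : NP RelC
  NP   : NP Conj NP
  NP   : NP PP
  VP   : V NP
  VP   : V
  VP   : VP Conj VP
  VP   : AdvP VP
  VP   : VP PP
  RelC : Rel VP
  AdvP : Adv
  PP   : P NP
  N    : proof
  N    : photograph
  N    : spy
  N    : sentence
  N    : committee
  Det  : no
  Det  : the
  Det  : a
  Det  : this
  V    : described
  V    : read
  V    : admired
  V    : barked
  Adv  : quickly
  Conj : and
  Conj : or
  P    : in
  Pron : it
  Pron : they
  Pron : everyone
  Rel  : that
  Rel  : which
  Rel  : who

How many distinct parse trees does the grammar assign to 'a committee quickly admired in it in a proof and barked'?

7

Two of the 7 distinct bracketings:
[S [NP [Det a] [N committee]] [VP [VP [AdvP [Adv quickly]] [VP [VP [V admired]] [PP [P in] [NP [NP [Pron it]] [PP [P in] [NP [Det a] [N proof]]]]]]] [Conj and] [VP [V barked]]]]
[S [NP [Det a] [N committee]] [VP [VP [AdvP [Adv quickly]] [VP [VP [VP [V admired]] [PP [P in] [NP [Pron it]]]] [PP [P in] [NP [Det a] [N proof]]]]] [Conj and] [VP [V barked]]]]
The difference turns on whether NP → NP PP is used at the relevant span, versus an alternative expansion of NP.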